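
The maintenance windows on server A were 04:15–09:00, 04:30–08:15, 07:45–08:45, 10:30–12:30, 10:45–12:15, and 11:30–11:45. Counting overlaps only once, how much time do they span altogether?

6 h 45 min

Merged: 04:15-09:00, 10:30-12:30.
Lengths: 4 h 45 min + 2 h = 6 h 45 min.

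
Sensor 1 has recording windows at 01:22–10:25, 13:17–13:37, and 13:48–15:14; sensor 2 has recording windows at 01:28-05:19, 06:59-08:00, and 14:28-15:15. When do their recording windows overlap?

01:22-10:25 meets the second set on 01:28-05:19, 06:59-08:00.
13:17-13:37: no overlap with the second set.
13:48-15:14 meets the second set on 14:28-15:14.

01:28-05:19, 06:59-08:00, 14:28-15:14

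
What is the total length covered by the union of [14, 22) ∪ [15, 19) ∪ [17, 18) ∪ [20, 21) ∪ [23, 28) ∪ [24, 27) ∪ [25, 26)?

Merged: [14, 22), [23, 28).
Lengths: 8 + 5 = 13.

13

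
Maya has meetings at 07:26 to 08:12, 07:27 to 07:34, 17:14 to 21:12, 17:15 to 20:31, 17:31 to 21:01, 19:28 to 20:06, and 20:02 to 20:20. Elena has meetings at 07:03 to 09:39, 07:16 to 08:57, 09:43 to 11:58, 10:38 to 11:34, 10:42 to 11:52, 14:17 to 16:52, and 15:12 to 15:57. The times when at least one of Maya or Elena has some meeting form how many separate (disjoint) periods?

4

Merge the first list: 07:26–08:12, 17:14–21:12.
Merge the second list: 07:03–09:39, 09:43–11:58, 14:17–16:52.
A ∪ B = 07:03–09:39, 09:43–11:58, 14:17–16:52, 17:14–21:12.
That is 4 disjoint pieces.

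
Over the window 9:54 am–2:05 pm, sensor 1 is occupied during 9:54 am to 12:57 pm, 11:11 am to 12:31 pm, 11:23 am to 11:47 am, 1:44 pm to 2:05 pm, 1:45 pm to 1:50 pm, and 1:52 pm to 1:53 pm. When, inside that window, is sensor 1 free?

12:57 pm–1:44 pm

After merging, the occupied span is 9:54 am–12:57 pm, 1:44 pm–2:05 pm.
Gaps within 9:54 am–2:05 pm: 12:57 pm–1:44 pm.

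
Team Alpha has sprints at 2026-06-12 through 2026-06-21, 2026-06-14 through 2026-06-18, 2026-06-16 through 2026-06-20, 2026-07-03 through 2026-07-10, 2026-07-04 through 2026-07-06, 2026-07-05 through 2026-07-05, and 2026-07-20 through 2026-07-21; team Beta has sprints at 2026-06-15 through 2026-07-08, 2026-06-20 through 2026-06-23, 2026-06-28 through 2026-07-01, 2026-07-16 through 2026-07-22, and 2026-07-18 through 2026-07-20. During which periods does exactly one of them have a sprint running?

First set merges to 2026-06-12 through 2026-06-21, 2026-07-03 through 2026-07-10, 2026-07-20 through 2026-07-21.
Second set merges to 2026-06-15 through 2026-07-08, 2026-07-16 through 2026-07-22.
A \ B = 2026-06-12 through 2026-06-14, 2026-07-09 through 2026-07-10.
B \ A = 2026-06-22 through 2026-07-02, 2026-07-16 through 2026-07-19, 2026-07-22 through 2026-07-22.
Union of the two gives the symmetric difference.

2026-06-12 through 2026-06-14, 2026-06-22 through 2026-07-02, 2026-07-09 through 2026-07-10, 2026-07-16 through 2026-07-19, 2026-07-22 through 2026-07-22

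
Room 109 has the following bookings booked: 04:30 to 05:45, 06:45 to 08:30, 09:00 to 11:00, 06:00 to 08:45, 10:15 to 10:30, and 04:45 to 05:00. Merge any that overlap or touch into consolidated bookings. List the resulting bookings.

Sort by start: 04:30–05:45, 04:45–05:00, 06:00–08:45, 06:45–08:30, 09:00–11:00, 10:15–10:30.
04:45–05:00 overlaps/touches 04:30–05:45 → extend to 04:30–05:45.
06:00–08:45 is disjoint → start new block.
06:45–08:30 overlaps/touches 06:00–08:45 → extend to 06:00–08:45.
09:00–11:00 is disjoint → start new block.
10:15–10:30 overlaps/touches 09:00–11:00 → extend to 09:00–11:00.

04:30–05:45, 06:00–08:45, 09:00–11:00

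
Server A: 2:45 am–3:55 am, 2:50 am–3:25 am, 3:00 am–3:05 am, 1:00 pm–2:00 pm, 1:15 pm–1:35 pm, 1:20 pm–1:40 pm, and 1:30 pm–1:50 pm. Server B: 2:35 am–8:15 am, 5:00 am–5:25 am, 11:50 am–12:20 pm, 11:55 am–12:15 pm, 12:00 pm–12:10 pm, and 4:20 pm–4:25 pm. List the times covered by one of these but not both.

2:35 am–2:45 am, 3:55 am–8:15 am, 11:50 am–12:20 pm, 1:00 pm–2:00 pm, 4:20 pm–4:25 pm

A, merged: 2:45 am–3:55 am, 1:00 pm–2:00 pm.
B, merged: 2:35 am–8:15 am, 11:50 am–12:20 pm, 4:20 pm–4:25 pm.
A \ B = 1:00 pm–2:00 pm.
B \ A = 2:35 am–2:45 am, 3:55 am–8:15 am, 11:50 am–12:20 pm, 4:20 pm–4:25 pm.
Union of the two gives the symmetric difference.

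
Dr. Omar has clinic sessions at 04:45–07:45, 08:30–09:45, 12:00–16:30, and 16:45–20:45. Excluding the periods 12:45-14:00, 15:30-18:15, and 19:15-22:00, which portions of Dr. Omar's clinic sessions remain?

04:45–07:45, 08:30–09:45, 12:00–12:45, 14:00–15:30, 18:15–19:15

04:45–07:45: nothing removed.
08:30–09:45: nothing removed.
12:00–16:30 \ B = 12:00–12:45, 14:00–15:30.
16:45–20:45 \ B = 18:15–19:15.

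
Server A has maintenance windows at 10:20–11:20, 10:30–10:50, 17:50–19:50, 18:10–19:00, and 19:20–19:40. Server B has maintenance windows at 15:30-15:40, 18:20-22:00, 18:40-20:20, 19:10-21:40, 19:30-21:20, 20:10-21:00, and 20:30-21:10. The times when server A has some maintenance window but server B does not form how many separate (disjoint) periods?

A, merged: 10:20–11:20, 17:50–19:50.
B, merged: 15:30–15:40, 18:20–22:00.
A \ B = 10:20–11:20, 17:50–18:20.
That is 2 disjoint pieces.

2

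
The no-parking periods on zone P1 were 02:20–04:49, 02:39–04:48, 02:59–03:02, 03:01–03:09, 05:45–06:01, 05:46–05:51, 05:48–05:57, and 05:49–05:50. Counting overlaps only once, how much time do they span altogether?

2 h 45 min

Merged: 02:20–04:49, 05:45–06:01.
Lengths: 2 h 29 min + 16 min = 2 h 45 min.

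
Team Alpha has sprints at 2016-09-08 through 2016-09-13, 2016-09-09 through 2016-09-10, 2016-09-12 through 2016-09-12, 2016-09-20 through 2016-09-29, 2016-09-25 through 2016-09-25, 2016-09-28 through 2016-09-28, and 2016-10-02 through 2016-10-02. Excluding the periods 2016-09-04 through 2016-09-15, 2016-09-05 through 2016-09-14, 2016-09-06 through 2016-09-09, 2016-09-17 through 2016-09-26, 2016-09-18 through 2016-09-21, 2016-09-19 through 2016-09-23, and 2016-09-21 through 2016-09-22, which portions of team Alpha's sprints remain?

A, merged: 2016-09-08 through 2016-09-13, 2016-09-20 through 2016-09-29, 2016-10-02 through 2016-10-02.
B, merged: 2016-09-04 through 2016-09-15, 2016-09-17 through 2016-09-26.
2016-09-08 through 2016-09-13: fully covered by B → removed.
2016-09-20 through 2016-09-29 minus B → 2016-09-27 through 2016-09-29.
2016-10-02 through 2016-10-02: no B overlap → unchanged.

2016-09-27 through 2016-09-29, 2016-10-02 through 2016-10-02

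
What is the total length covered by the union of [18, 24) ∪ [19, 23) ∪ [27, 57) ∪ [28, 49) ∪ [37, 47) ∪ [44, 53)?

36

Merged: [18, 24), [27, 57).
Lengths: 6 + 30 = 36.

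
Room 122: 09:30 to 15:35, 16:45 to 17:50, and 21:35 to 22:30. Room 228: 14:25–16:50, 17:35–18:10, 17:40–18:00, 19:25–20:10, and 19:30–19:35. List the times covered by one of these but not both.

B, merged: 14:25–16:50, 17:35–18:10, 19:25–20:10.
Only in the first: 09:30–14:25, 16:50–17:35, 21:35–22:30.
Only in the second: 15:35–16:45, 17:50–18:10, 19:25–20:10.
Together these are the periods covered by exactly one.

09:30–14:25, 15:35–16:45, 16:50–17:35, 17:50–18:10, 19:25–20:10, 21:35–22:30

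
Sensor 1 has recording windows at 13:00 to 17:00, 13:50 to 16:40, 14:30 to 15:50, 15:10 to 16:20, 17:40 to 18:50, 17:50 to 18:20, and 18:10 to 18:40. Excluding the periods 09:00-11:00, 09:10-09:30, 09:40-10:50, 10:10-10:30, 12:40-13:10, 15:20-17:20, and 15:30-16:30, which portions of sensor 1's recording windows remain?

13:10-15:20, 17:40-18:50

Merge the first list: 13:00-17:00, 17:40-18:50.
Merge the second list: 09:00-11:00, 12:40-13:10, 15:20-17:20.
13:00-17:00 minus B → 13:10-15:20.
17:40-18:50: no B overlap → unchanged.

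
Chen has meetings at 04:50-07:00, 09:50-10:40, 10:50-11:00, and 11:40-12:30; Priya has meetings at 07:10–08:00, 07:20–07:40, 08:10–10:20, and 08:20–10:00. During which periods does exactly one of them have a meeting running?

04:50-07:00, 07:10-08:00, 08:10-09:50, 10:20-10:40, 10:50-11:00, 11:40-12:30

Merge the second list: 07:10-08:00, 08:10-10:20.
A \ B = 04:50-07:00, 10:20-10:40, 10:50-11:00, 11:40-12:30.
B \ A = 07:10-08:00, 08:10-09:50.
Union of the two gives the symmetric difference.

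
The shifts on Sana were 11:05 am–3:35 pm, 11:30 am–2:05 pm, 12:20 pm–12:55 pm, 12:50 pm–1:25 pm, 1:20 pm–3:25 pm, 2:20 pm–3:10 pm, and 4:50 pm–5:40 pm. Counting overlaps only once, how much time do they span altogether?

5 h 20 min

Merged: 11:05 am-3:35 pm, 4:50 pm-5:40 pm.
Lengths: 4 h 30 min + 50 min = 5 h 20 min.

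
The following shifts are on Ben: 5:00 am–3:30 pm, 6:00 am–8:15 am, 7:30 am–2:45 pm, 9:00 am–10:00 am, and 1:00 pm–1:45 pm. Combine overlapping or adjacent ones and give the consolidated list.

5:00 am-3:30 pm

6:00 am-8:15 am overlaps/touches 5:00 am-3:30 pm → extend to 5:00 am-3:30 pm.
7:30 am-2:45 pm overlaps/touches 5:00 am-3:30 pm → extend to 5:00 am-3:30 pm.
9:00 am-10:00 am overlaps/touches 5:00 am-3:30 pm → extend to 5:00 am-3:30 pm.
1:00 pm-1:45 pm overlaps/touches 5:00 am-3:30 pm → extend to 5:00 am-3:30 pm.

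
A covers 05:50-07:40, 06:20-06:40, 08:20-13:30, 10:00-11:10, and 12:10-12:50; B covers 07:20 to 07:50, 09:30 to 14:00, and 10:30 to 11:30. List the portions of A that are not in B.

05:50–07:20, 08:20–09:30

First set merges to 05:50–07:40, 08:20–13:30.
Second set merges to 07:20–07:50, 09:30–14:00.
05:50–07:40 \ B = 05:50–07:20.
08:20–13:30 \ B = 08:20–09:30.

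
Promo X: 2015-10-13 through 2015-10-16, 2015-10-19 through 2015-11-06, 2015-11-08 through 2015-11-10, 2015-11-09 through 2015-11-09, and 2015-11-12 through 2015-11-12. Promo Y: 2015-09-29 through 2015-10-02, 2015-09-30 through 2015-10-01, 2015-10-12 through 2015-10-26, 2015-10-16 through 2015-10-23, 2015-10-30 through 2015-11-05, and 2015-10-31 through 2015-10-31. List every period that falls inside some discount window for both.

Merge the first list: 2015-10-13 through 2015-10-16, 2015-10-19 through 2015-11-06, 2015-11-08 through 2015-11-10, 2015-11-12 through 2015-11-12.
Merge the second list: 2015-09-29 through 2015-10-02, 2015-10-12 through 2015-10-26, 2015-10-30 through 2015-11-05.
2015-10-13 through 2015-10-16 meets the second set on 2015-10-13 through 2015-10-16.
2015-10-19 through 2015-11-06 meets the second set on 2015-10-19 through 2015-10-26, 2015-10-30 through 2015-11-05.
2015-11-08 through 2015-11-10: no overlap with the second set.
2015-11-12 through 2015-11-12: no overlap with the second set.

2015-10-13 through 2015-10-16, 2015-10-19 through 2015-10-26, 2015-10-30 through 2015-11-05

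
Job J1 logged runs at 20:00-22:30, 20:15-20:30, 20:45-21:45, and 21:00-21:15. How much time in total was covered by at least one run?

Merged: 20:00–22:30.
Length: 2 h 30 min.

2 h 30 min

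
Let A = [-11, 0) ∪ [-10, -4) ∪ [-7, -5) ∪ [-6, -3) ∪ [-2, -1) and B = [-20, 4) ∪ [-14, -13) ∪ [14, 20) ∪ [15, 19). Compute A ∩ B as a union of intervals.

First set merges to [-11, 0).
Second set merges to [-20, 4), [14, 20).
[-11, 0) meets the second set on [-11, 0).

[-11, 0)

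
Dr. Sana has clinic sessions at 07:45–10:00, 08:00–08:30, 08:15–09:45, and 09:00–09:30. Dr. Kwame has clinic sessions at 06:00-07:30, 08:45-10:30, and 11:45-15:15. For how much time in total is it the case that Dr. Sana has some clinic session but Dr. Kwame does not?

1 h

First set merges to 07:45–10:00.
A \ B = 07:45–08:45.
Total: 1 h.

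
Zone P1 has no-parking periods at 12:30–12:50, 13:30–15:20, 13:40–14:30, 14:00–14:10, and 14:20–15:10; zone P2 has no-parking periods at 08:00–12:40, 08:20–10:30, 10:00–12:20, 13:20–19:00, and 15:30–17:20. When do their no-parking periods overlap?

12:30–12:40, 13:30–15:20

First set merges to 12:30–12:50, 13:30–15:20.
Second set merges to 08:00–12:40, 13:20–19:00.
12:30–12:50 meets the second set on 12:30–12:40.
13:30–15:20 meets the second set on 13:30–15:20.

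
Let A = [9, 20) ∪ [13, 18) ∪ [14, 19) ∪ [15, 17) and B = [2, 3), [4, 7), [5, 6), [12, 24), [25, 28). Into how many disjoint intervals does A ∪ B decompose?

A, merged: [9, 20).
B, merged: [2, 3), [4, 7), [12, 24), [25, 28).
A ∪ B = [2, 3), [4, 7), [9, 24), [25, 28).
That is 4 disjoint pieces.

4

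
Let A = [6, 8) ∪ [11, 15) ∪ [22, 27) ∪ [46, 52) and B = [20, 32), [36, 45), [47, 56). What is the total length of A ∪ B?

A ∪ B = [6, 8), [11, 15), [20, 32), [36, 45), [46, 56).
Total: 2 + 4 + 12 + 9 + 10 = 37.

37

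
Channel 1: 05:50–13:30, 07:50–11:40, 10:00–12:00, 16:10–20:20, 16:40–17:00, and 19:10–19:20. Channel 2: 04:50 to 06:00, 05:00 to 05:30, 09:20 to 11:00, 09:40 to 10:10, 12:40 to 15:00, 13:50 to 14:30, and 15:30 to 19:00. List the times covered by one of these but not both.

Merge the first list: 05:50-13:30, 16:10-20:20.
Merge the second list: 04:50-06:00, 09:20-11:00, 12:40-15:00, 15:30-19:00.
Only in the first: 06:00-09:20, 11:00-12:40, 19:00-20:20.
Only in the second: 04:50-05:50, 13:30-15:00, 15:30-16:10.
Together these are the periods covered by exactly one.

04:50-05:50, 06:00-09:20, 11:00-12:40, 13:30-15:00, 15:30-16:10, 19:00-20:20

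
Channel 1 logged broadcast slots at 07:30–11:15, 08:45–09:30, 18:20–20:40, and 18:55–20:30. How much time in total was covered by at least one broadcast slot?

Merged: 07:30–11:15, 18:20–20:40.
Lengths: 3 h 45 min + 2 h 20 min = 6 h 5 min.

6 h 5 min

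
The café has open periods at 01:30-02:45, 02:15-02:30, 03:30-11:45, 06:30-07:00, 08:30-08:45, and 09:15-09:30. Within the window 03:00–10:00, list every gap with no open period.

Covered (merged): 01:30–02:45, 03:30–11:45.
Uncovered inside 03:00–10:00: 03:00–03:30.

03:00–03:30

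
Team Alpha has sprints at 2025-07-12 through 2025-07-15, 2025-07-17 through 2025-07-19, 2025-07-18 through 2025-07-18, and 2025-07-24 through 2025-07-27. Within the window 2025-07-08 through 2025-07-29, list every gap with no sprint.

Covered (merged): 2025-07-12 through 2025-07-15, 2025-07-17 through 2025-07-19, 2025-07-24 through 2025-07-27.
Gaps within 2025-07-08 through 2025-07-29: 2025-07-08 through 2025-07-11, 2025-07-16 through 2025-07-16, 2025-07-20 through 2025-07-23, 2025-07-28 through 2025-07-29.

2025-07-08 through 2025-07-11, 2025-07-16 through 2025-07-16, 2025-07-20 through 2025-07-23, 2025-07-28 through 2025-07-29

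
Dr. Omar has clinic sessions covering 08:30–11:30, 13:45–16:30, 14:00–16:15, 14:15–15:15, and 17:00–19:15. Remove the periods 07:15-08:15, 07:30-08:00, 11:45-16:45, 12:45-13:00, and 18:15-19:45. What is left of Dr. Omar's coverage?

08:30-11:30, 17:00-18:15

First set merges to 08:30-11:30, 13:45-16:30, 17:00-19:15.
Second set merges to 07:15-08:15, 11:45-16:45, 18:15-19:45.
08:30-11:30 is untouched.
13:45-16:30 lies entirely inside B → drops out.
17:00-19:15 with B removed leaves 17:00-18:15.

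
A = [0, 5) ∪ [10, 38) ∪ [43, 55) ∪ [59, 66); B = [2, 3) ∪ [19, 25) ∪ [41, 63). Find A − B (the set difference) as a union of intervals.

[0, 5) with B removed leaves [0, 2), [3, 5).
[10, 38) with B removed leaves [10, 19), [25, 38).
[43, 55) lies entirely inside B → drops out.
[59, 66) with B removed leaves [63, 66).

[0, 2) ∪ [3, 5) ∪ [10, 19) ∪ [25, 38) ∪ [63, 66)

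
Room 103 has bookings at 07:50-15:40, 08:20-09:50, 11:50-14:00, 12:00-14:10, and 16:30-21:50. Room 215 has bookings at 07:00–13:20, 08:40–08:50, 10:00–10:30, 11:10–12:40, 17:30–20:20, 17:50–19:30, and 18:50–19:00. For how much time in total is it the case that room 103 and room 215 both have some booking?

Merge the first list: 07:50–15:40, 16:30–21:50.
Merge the second list: 07:00–13:20, 17:30–20:20.
A ∩ B = 07:50–13:20, 17:30–20:20.
Total: 5 h 30 min + 2 h 50 min = 8 h 20 min.

8 h 20 min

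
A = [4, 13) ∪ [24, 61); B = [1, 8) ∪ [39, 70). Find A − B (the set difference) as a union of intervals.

[4, 13) with B removed leaves [8, 13).
[24, 61) with B removed leaves [24, 39).

[8, 13) ∪ [24, 39)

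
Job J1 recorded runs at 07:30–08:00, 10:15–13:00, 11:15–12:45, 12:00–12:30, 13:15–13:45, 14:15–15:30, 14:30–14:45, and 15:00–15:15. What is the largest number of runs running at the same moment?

At 12:00, 3 of the intervals are simultaneously active.
No point has more.

3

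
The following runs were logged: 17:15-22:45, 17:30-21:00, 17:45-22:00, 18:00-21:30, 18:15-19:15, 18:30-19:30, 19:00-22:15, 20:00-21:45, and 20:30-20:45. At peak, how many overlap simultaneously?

7

At 19:00, 7 of the intervals are simultaneously active.
No point has more.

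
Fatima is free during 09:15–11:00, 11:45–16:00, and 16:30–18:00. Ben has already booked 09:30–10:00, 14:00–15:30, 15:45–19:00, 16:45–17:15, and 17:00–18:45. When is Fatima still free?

09:15-09:30, 10:00-11:00, 11:45-14:00, 15:30-15:45

Merge the second list: 09:30-10:00, 14:00-15:30, 15:45-19:00.
09:15-11:00 with B removed leaves 09:15-09:30, 10:00-11:00.
11:45-16:00 with B removed leaves 11:45-14:00, 15:30-15:45.
16:30-18:00 lies entirely inside B → drops out.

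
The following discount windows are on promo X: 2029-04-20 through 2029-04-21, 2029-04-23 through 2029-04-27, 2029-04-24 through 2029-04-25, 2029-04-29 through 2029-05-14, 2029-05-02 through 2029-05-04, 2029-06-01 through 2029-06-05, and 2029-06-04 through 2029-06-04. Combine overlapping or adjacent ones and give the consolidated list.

2029-04-20 through 2029-04-21, 2029-04-23 through 2029-04-27, 2029-04-29 through 2029-05-14, 2029-06-01 through 2029-06-05

2029-04-23 through 2029-04-27 is disjoint → start new block.
2029-04-24 through 2029-04-25 overlaps/touches 2029-04-23 through 2029-04-27 → extend to 2029-04-23 through 2029-04-27.
2029-04-29 through 2029-05-14 is disjoint → start new block.
2029-05-02 through 2029-05-04 overlaps/touches 2029-04-29 through 2029-05-14 → extend to 2029-04-29 through 2029-05-14.
2029-06-01 through 2029-06-05 is disjoint → start new block.
2029-06-04 through 2029-06-04 overlaps/touches 2029-06-01 through 2029-06-05 → extend to 2029-06-01 through 2029-06-05.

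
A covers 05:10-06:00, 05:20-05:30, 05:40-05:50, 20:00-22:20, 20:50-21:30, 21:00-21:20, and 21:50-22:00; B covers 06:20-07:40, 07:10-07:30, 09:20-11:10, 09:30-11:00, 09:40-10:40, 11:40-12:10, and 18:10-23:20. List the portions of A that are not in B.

05:10–06:00

First set merges to 05:10–06:00, 20:00–22:20.
Second set merges to 06:20–07:40, 09:20–11:10, 11:40–12:10, 18:10–23:20.
05:10–06:00: nothing removed.
20:00–22:20: entirely removed.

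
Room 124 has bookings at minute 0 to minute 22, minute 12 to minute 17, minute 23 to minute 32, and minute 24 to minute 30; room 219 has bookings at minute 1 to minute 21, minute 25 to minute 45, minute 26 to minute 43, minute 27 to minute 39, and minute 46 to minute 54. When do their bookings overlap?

minute 1 to minute 21, minute 25 to minute 32

A, merged: minute 0 to minute 22, minute 23 to minute 32.
B, merged: minute 1 to minute 21, minute 25 to minute 45, minute 46 to minute 54.
minute 0 to minute 22 meets the second set on minute 1 to minute 21.
minute 23 to minute 32 meets the second set on minute 25 to minute 32.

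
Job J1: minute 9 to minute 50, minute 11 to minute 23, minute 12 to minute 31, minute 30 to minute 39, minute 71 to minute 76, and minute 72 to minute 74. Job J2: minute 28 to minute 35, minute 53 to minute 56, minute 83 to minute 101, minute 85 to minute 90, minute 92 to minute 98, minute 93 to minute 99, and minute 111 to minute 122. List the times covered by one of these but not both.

minute 9 to minute 28, minute 35 to minute 50, minute 53 to minute 56, minute 71 to minute 76, minute 83 to minute 101, minute 111 to minute 122

A, merged: minute 9 to minute 50, minute 71 to minute 76.
B, merged: minute 28 to minute 35, minute 53 to minute 56, minute 83 to minute 101, minute 111 to minute 122.
A but not B: minute 9 to minute 28, minute 35 to minute 50, minute 71 to minute 76.
B but not A: minute 53 to minute 56, minute 83 to minute 101, minute 111 to minute 122.
Combining gives A △ B.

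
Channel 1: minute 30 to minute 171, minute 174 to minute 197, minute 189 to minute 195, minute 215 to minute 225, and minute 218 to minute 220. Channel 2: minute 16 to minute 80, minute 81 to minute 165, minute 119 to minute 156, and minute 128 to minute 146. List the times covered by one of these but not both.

First set merges to minute 30 to minute 171, minute 174 to minute 197, minute 215 to minute 225.
Second set merges to minute 16 to minute 80, minute 81 to minute 165.
A \ B = minute 80 to minute 81, minute 165 to minute 171, minute 174 to minute 197, minute 215 to minute 225.
B \ A = minute 16 to minute 30.
Union of the two gives the symmetric difference.

minute 16 to minute 30, minute 80 to minute 81, minute 165 to minute 171, minute 174 to minute 197, minute 215 to minute 225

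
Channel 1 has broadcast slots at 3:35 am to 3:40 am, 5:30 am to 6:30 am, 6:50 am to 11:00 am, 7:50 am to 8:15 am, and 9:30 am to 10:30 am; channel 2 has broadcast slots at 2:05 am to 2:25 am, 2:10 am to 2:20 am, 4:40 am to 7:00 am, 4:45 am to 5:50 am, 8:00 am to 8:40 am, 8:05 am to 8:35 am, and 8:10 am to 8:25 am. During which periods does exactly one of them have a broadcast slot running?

First set merges to 3:35 am–3:40 am, 5:30 am–6:30 am, 6:50 am–11:00 am.
Second set merges to 2:05 am–2:25 am, 4:40 am–7:00 am, 8:00 am–8:40 am.
A \ B = 3:35 am–3:40 am, 7:00 am–8:00 am, 8:40 am–11:00 am.
B \ A = 2:05 am–2:25 am, 4:40 am–5:30 am, 6:30 am–6:50 am.
Union of the two gives the symmetric difference.

2:05 am–2:25 am, 3:35 am–3:40 am, 4:40 am–5:30 am, 6:30 am–6:50 am, 7:00 am–8:00 am, 8:40 am–11:00 am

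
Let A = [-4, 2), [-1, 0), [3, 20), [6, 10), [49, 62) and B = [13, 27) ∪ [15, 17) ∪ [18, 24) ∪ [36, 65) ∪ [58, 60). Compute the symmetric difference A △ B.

First set merges to [-4, 2), [3, 20), [49, 62).
Second set merges to [13, 27), [36, 65).
A \ B = [-4, 2), [3, 13).
B \ A = [20, 27), [36, 49), [62, 65).
Union of the two gives the symmetric difference.

[-4, 2) ∪ [3, 13) ∪ [20, 27) ∪ [36, 49) ∪ [62, 65)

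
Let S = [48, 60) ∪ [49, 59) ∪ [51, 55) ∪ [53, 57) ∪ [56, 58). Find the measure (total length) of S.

Merged: [48, 60).
Length: 12.

12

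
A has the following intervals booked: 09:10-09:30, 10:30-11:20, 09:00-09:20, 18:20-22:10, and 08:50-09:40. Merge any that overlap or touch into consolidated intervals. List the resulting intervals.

Sort by start: 08:50-09:40, 09:00-09:20, 09:10-09:30, 10:30-11:20, 18:20-22:10.
09:00-09:20 overlaps/touches 08:50-09:40 → extend to 08:50-09:40.
09:10-09:30 overlaps/touches 08:50-09:40 → extend to 08:50-09:40.
10:30-11:20 is disjoint → start new block.
18:20-22:10 is disjoint → start new block.

08:50-09:40, 10:30-11:20, 18:20-22:10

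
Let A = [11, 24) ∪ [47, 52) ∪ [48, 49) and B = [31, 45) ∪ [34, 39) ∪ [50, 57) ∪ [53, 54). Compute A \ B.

First set merges to [11, 24), [47, 52).
Second set merges to [31, 45), [50, 57).
[11, 24): no B overlap → unchanged.
[47, 52) minus B → [47, 50).

[11, 24) ∪ [47, 50)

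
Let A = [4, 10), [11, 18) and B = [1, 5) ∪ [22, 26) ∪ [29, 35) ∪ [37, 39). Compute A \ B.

[4, 10) minus B → [5, 10).
[11, 18): no B overlap → unchanged.

[5, 10) ∪ [11, 18)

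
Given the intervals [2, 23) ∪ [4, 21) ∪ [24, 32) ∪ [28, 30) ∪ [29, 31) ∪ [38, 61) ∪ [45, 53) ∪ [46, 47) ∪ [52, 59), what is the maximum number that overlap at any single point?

Sweep endpoints in order; track running count of active intervals.
Peak of 3 reached at 29.

3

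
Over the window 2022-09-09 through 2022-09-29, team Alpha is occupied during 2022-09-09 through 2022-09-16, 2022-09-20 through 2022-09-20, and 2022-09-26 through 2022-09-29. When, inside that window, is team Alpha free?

2022-09-17 through 2022-09-19, 2022-09-21 through 2022-09-25

The merged coverage is 2022-09-09 through 2022-09-16, 2022-09-20 through 2022-09-20, 2022-09-26 through 2022-09-29.
Uncovered inside 2022-09-09 through 2022-09-29: 2022-09-17 through 2022-09-19, 2022-09-21 through 2022-09-25.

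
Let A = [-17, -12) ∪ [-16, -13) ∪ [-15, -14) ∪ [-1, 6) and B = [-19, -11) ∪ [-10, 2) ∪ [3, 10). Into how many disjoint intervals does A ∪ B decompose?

2

Merge the first list: [-17, -12), [-1, 6).
A ∪ B = [-19, -11), [-10, 10).
That is 2 disjoint pieces.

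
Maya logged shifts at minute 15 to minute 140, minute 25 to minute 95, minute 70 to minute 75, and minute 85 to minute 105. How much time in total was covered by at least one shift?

Merged: minute 15 to minute 140.
Length: 125 minutes.

125 minutes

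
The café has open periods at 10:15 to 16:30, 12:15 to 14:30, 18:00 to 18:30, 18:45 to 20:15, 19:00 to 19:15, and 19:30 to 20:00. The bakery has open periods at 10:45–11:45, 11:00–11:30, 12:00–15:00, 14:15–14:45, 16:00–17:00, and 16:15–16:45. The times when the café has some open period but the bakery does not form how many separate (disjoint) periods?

5

Merge the first list: 10:15–16:30, 18:00–18:30, 18:45–20:15.
Merge the second list: 10:45–11:45, 12:00–15:00, 16:00–17:00.
A \ B = 10:15–10:45, 11:45–12:00, 15:00–16:00, 18:00–18:30, 18:45–20:15.
That is 5 disjoint pieces.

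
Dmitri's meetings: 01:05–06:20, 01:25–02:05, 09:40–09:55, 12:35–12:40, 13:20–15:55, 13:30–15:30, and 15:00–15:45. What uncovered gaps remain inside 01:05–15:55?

06:20-09:40, 09:55-12:35, 12:40-13:20

The merged coverage is 01:05-06:20, 09:40-09:55, 12:35-12:40, 13:20-15:55.
Gaps within 01:05-15:55: 06:20-09:40, 09:55-12:35, 12:40-13:20.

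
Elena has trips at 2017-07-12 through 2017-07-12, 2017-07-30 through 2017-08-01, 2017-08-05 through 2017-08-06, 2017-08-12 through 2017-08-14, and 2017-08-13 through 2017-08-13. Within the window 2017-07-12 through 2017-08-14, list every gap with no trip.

Covered (merged): 2017-07-12 through 2017-07-12, 2017-07-30 through 2017-08-01, 2017-08-05 through 2017-08-06, 2017-08-12 through 2017-08-14.
Uncovered inside 2017-07-12 through 2017-08-14: 2017-07-13 through 2017-07-29, 2017-08-02 through 2017-08-04, 2017-08-07 through 2017-08-11.

2017-07-13 through 2017-07-29, 2017-08-02 through 2017-08-04, 2017-08-07 through 2017-08-11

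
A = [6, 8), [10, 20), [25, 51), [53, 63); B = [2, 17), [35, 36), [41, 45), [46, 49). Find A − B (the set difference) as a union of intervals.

[17, 20) ∪ [25, 35) ∪ [36, 41) ∪ [45, 46) ∪ [49, 51) ∪ [53, 63)

[6, 8) lies entirely inside B → drops out.
[10, 20) with B removed leaves [17, 20).
[25, 51) with B removed leaves [25, 35), [36, 41), [45, 46), [49, 51).
[53, 63) is untouched.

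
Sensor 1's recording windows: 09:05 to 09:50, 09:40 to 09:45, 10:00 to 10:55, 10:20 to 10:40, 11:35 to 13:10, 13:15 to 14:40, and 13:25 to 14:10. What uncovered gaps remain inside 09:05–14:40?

Covered (merged): 09:05–09:50, 10:00–10:55, 11:35–13:10, 13:15–14:40.
Uncovered inside 09:05–14:40: 09:50–10:00, 10:55–11:35, 13:10–13:15.

09:50–10:00, 10:55–11:35, 13:10–13:15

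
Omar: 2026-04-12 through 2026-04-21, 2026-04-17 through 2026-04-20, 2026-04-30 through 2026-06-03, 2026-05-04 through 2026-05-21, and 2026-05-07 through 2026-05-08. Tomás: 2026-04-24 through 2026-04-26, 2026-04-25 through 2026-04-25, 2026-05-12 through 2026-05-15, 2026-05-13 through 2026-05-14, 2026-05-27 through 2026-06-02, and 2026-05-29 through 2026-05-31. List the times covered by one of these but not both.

First set merges to 2026-04-12 through 2026-04-21, 2026-04-30 through 2026-06-03.
Second set merges to 2026-04-24 through 2026-04-26, 2026-05-12 through 2026-05-15, 2026-05-27 through 2026-06-02.
A \ B = 2026-04-12 through 2026-04-21, 2026-04-30 through 2026-05-11, 2026-05-16 through 2026-05-26, 2026-06-03 through 2026-06-03.
B \ A = 2026-04-24 through 2026-04-26.
Union of the two gives the symmetric difference.

2026-04-12 through 2026-04-21, 2026-04-24 through 2026-04-26, 2026-04-30 through 2026-05-11, 2026-05-16 through 2026-05-26, 2026-06-03 through 2026-06-03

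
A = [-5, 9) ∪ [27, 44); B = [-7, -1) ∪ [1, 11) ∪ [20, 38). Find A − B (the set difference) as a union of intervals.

[-5, 9) minus B → [-1, 1).
[27, 44) minus B → [38, 44).

[-1, 1) ∪ [38, 44)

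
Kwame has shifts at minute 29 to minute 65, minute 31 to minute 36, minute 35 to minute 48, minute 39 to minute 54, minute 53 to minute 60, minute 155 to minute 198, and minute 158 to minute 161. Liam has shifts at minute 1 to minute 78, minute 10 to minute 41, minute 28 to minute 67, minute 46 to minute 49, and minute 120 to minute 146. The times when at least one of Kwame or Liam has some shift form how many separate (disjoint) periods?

Merge the first list: minute 29 to minute 65, minute 155 to minute 198.
Merge the second list: minute 1 to minute 78, minute 120 to minute 146.
A ∪ B = minute 1 to minute 78, minute 120 to minute 146, minute 155 to minute 198.
That is 3 disjoint pieces.

3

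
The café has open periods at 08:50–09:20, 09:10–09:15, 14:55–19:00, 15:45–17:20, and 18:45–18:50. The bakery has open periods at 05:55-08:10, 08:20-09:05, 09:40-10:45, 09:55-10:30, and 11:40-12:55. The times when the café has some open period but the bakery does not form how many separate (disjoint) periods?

2

A, merged: 08:50–09:20, 14:55–19:00.
B, merged: 05:55–08:10, 08:20–09:05, 09:40–10:45, 11:40–12:55.
A \ B = 09:05–09:20, 14:55–19:00.
That is 2 disjoint pieces.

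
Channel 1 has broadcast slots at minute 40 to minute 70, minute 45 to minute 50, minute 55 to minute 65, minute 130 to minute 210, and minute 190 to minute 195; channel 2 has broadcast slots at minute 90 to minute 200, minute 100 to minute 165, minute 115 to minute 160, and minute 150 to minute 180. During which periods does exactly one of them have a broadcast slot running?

Merge the first list: minute 40 to minute 70, minute 130 to minute 210.
Merge the second list: minute 90 to minute 200.
A but not B: minute 40 to minute 70, minute 200 to minute 210.
B but not A: minute 90 to minute 130.
Combining gives A △ B.

minute 40 to minute 70, minute 90 to minute 130, minute 200 to minute 210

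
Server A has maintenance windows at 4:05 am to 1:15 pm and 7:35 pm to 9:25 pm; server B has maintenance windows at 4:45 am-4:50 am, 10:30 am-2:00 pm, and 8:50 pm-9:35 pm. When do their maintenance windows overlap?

4:05 am–1:15 pm ∩ B → 4:45 am–4:50 am, 10:30 am–1:15 pm.
7:35 pm–9:25 pm ∩ B → 8:50 pm–9:25 pm.

4:45 am–4:50 am, 10:30 am–1:15 pm, 8:50 pm–9:25 pm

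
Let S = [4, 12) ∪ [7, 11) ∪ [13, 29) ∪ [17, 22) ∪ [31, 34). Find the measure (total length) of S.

Merged: [4, 12), [13, 29), [31, 34).
Lengths: 8 + 16 + 3 = 27.

27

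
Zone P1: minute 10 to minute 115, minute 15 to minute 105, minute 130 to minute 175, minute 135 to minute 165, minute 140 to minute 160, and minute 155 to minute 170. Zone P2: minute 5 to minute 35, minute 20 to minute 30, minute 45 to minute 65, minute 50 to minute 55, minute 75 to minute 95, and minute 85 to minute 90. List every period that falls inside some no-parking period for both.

First set merges to minute 10 to minute 115, minute 130 to minute 175.
Second set merges to minute 5 to minute 35, minute 45 to minute 65, minute 75 to minute 95.
minute 10 to minute 115 meets the second set on minute 10 to minute 35, minute 45 to minute 65, minute 75 to minute 95.
minute 130 to minute 175: no overlap with the second set.

minute 10 to minute 35, minute 45 to minute 65, minute 75 to minute 95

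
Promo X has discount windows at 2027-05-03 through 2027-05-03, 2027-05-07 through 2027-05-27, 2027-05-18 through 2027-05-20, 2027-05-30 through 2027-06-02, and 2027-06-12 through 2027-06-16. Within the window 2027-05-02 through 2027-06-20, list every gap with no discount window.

The merged coverage is 2027-05-03 through 2027-05-03, 2027-05-07 through 2027-05-27, 2027-05-30 through 2027-06-02, 2027-06-12 through 2027-06-16.
Uncovered inside 2027-05-02 through 2027-06-20: 2027-05-02 through 2027-05-02, 2027-05-04 through 2027-05-06, 2027-05-28 through 2027-05-29, 2027-06-03 through 2027-06-11, 2027-06-17 through 2027-06-20.

2027-05-02 through 2027-05-02, 2027-05-04 through 2027-05-06, 2027-05-28 through 2027-05-29, 2027-06-03 through 2027-06-11, 2027-06-17 through 2027-06-20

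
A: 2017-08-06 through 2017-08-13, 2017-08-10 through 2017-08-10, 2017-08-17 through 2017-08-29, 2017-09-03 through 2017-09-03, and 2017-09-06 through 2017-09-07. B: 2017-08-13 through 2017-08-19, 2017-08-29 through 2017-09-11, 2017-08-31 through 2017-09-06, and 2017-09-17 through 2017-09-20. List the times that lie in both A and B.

2017-08-13 through 2017-08-13, 2017-08-17 through 2017-08-19, 2017-08-29 through 2017-08-29, 2017-09-03 through 2017-09-03, 2017-09-06 through 2017-09-07

First set merges to 2017-08-06 through 2017-08-13, 2017-08-17 through 2017-08-29, 2017-09-03 through 2017-09-03, 2017-09-06 through 2017-09-07.
Second set merges to 2017-08-13 through 2017-08-19, 2017-08-29 through 2017-09-11, 2017-09-17 through 2017-09-20.
2017-08-06 through 2017-08-13 ∩ B → 2017-08-13 through 2017-08-13.
2017-08-17 through 2017-08-29 ∩ B → 2017-08-17 through 2017-08-19, 2017-08-29 through 2017-08-29.
2017-09-03 through 2017-09-03 ∩ B → 2017-09-03 through 2017-09-03.
2017-09-06 through 2017-09-07 ∩ B → 2017-09-06 through 2017-09-07.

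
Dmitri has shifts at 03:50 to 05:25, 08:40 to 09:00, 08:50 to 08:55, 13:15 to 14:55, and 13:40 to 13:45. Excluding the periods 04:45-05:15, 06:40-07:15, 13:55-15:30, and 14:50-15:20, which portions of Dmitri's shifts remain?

03:50–04:45, 05:15–05:25, 08:40–09:00, 13:15–13:55

Merge the first list: 03:50–05:25, 08:40–09:00, 13:15–14:55.
Merge the second list: 04:45–05:15, 06:40–07:15, 13:55–15:30.
03:50–05:25 with B removed leaves 03:50–04:45, 05:15–05:25.
08:40–09:00 is untouched.
13:15–14:55 with B removed leaves 13:15–13:55.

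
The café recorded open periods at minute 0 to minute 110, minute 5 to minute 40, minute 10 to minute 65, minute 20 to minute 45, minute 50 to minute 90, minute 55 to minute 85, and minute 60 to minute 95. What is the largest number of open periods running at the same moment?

5

Sweep endpoints in order; track running count of active intervals.
Peak of 5 reached at minute 60.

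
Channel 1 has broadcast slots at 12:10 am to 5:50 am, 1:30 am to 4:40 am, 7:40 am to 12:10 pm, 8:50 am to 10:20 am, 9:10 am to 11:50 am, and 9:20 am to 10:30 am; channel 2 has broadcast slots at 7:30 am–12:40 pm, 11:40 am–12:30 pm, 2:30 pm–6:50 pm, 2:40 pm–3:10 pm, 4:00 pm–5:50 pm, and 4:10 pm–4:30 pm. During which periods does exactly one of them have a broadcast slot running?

First set merges to 12:10 am-5:50 am, 7:40 am-12:10 pm.
Second set merges to 7:30 am-12:40 pm, 2:30 pm-6:50 pm.
Only in the first: 12:10 am-5:50 am.
Only in the second: 7:30 am-7:40 am, 12:10 pm-12:40 pm, 2:30 pm-6:50 pm.
Together these are the periods covered by exactly one.

12:10 am-5:50 am, 7:30 am-7:40 am, 12:10 pm-12:40 pm, 2:30 pm-6:50 pm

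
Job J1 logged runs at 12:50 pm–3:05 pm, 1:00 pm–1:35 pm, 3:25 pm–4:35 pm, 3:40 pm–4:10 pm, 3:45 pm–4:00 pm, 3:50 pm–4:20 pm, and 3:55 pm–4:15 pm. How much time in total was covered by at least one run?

3 h 25 min

Merged: 12:50 pm-3:05 pm, 3:25 pm-4:35 pm.
Lengths: 2 h 15 min + 1 h 10 min = 3 h 25 min.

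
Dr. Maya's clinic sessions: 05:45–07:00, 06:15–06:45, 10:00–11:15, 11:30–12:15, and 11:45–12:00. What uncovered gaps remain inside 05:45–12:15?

Covered (merged): 05:45–07:00, 10:00–11:15, 11:30–12:15.
Complement within 05:45–12:15: 07:00–10:00, 11:15–11:30.

07:00–10:00, 11:15–11:30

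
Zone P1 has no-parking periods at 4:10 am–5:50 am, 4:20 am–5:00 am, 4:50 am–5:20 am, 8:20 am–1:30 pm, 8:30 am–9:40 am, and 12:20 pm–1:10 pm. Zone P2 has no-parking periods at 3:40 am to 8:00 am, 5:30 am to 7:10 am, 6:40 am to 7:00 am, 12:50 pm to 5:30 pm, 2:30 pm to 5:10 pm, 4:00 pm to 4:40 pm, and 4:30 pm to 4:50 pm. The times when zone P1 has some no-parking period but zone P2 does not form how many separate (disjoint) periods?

First set merges to 4:10 am-5:50 am, 8:20 am-1:30 pm.
Second set merges to 3:40 am-8:00 am, 12:50 pm-5:30 pm.
A \ B = 8:20 am-12:50 pm.
That is 1 disjoint piece.

1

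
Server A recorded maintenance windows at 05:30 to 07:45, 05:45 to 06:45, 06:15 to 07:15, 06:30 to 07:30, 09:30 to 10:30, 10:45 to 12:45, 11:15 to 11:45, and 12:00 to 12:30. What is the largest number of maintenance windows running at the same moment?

4

Walk the sorted start/end points keeping a running depth.
The depth first hits 4 at 06:30.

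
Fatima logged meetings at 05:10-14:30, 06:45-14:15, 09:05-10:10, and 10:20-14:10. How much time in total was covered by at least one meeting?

Merged: 05:10–14:30.
Length: 9 h 20 min.

9 h 20 min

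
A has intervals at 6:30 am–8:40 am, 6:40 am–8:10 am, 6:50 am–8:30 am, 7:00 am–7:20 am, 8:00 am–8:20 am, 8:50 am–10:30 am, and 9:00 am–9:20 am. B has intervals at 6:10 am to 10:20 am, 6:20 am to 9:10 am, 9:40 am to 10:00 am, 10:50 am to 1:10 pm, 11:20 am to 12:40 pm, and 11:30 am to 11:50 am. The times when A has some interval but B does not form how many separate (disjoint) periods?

First set merges to 6:30 am-8:40 am, 8:50 am-10:30 am.
Second set merges to 6:10 am-10:20 am, 10:50 am-1:10 pm.
A \ B = 10:20 am-10:30 am.
That is 1 disjoint piece.

1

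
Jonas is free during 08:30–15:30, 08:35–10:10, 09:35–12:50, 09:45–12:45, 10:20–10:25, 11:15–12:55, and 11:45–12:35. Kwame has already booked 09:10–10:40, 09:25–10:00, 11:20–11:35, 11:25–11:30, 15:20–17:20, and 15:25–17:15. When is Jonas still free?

08:30–09:10, 10:40–11:20, 11:35–15:20

Merge the first list: 08:30–15:30.
Merge the second list: 09:10–10:40, 11:20–11:35, 15:20–17:20.
08:30–15:30 with B removed leaves 08:30–09:10, 10:40–11:20, 11:35–15:20.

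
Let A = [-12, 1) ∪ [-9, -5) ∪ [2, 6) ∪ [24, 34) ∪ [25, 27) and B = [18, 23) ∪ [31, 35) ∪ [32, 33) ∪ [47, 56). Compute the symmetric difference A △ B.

First set merges to [-12, 1), [2, 6), [24, 34).
Second set merges to [18, 23), [31, 35), [47, 56).
Only in the first: [-12, 1), [2, 6), [24, 31).
Only in the second: [18, 23), [34, 35), [47, 56).
Together these are the periods covered by exactly one.

[-12, 1) ∪ [2, 6) ∪ [18, 23) ∪ [24, 31) ∪ [34, 35) ∪ [47, 56)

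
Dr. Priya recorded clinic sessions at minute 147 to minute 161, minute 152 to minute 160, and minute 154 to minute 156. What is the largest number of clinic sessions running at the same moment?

Sweep endpoints in order; track running count of active intervals.
Peak of 3 reached at minute 154.

3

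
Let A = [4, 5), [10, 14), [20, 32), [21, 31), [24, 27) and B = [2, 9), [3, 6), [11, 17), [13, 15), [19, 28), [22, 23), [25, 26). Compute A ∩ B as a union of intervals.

[4, 5) ∪ [11, 14) ∪ [20, 28)

Merge the first list: [4, 5), [10, 14), [20, 32).
Merge the second list: [2, 9), [11, 17), [19, 28).
[4, 5) overlaps B on [4, 5).
[10, 14) overlaps B on [11, 14).
[20, 32) overlaps B on [20, 28).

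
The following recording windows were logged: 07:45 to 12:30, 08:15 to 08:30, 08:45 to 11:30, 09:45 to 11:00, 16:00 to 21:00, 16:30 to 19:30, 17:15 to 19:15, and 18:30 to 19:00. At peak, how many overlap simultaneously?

Sweep endpoints in order; track running count of active intervals.
Peak of 4 reached at 18:30.

4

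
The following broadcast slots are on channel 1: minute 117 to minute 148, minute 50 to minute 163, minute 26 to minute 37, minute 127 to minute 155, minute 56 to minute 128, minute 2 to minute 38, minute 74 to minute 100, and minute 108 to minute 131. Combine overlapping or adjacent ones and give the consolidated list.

Sort by start: minute 2 to minute 38, minute 26 to minute 37, minute 50 to minute 163, minute 56 to minute 128, minute 74 to minute 100, minute 108 to minute 131, minute 117 to minute 148, minute 127 to minute 155.
minute 26 to minute 37 overlaps/touches minute 2 to minute 38 → extend to minute 2 to minute 38.
minute 50 to minute 163 is disjoint → start new block.
minute 56 to minute 128 overlaps/touches minute 50 to minute 163 → extend to minute 50 to minute 163.
minute 74 to minute 100 overlaps/touches minute 50 to minute 163 → extend to minute 50 to minute 163.
minute 108 to minute 131 overlaps/touches minute 50 to minute 163 → extend to minute 50 to minute 163.
minute 117 to minute 148 overlaps/touches minute 50 to minute 163 → extend to minute 50 to minute 163.
minute 127 to minute 155 overlaps/touches minute 50 to minute 163 → extend to minute 50 to minute 163.

minute 2 to minute 38, minute 50 to minute 163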